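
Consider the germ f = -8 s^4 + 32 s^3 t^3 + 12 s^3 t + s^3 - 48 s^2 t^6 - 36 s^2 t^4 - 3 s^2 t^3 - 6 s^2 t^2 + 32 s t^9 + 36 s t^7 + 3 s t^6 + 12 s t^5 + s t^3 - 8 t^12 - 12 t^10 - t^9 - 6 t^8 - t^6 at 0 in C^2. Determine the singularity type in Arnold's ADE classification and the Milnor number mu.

Type E_7, Milnor number mu = 7.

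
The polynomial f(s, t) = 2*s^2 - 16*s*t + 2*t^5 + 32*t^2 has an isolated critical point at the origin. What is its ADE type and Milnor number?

Type A4, Milnor number mu = 4.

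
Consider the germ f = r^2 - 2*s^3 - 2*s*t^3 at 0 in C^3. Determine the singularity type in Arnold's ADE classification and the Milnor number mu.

Type E7, Milnor number mu = 7.

The Hessian of f at 0 has rank 1. Corank 2; j^3 = -2*s^3 is a perfect cube, so E-series; the 4-jet and mu = 7 give E_7.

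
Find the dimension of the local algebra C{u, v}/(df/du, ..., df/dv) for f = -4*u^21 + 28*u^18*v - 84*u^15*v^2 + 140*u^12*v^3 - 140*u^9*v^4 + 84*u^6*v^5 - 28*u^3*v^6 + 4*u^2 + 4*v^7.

The Hessian of f at 0 has rank 1. Corank 1: A-series; mu = 6 gives A_6.

6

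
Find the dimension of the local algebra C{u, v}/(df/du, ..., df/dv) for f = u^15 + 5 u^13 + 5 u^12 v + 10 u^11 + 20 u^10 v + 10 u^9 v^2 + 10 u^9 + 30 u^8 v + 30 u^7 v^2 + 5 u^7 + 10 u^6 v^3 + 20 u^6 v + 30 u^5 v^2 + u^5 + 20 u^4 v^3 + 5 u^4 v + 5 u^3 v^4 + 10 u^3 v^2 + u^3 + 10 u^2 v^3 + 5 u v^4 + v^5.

The Hessian of f at 0 has rank 0. Corank 2; j^3 = u^3 is a perfect cube, so E-series; the 5-jet and mu = 8 give E_8.

8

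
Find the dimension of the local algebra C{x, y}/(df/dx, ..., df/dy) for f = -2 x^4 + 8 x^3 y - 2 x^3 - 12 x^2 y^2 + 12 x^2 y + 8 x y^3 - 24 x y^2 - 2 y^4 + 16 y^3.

6

The Hessian of f at 0 is [[0, 0], [0, 0]] with rank 0, so corank 2. A Groebner basis of the Jacobian ideal J(f) in C{x,y} is {y^4, x*y^2 - 5*y^3/3, x^2 - 4*x*y + 4*y^2}; counting standard monomials gives mu = 6. Corank 2; j^3 = -2*(x - 2*y)^3 is a perfect cube, so E-series; the 4-jet and mu = 6 give E_6.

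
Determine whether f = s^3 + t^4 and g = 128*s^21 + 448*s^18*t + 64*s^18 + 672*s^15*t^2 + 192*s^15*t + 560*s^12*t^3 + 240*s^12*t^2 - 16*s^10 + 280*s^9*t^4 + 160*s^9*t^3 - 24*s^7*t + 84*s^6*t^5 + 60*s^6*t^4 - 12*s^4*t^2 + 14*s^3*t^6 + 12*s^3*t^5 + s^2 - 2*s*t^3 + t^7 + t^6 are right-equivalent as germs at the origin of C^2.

The Hessian of f at 0 has rank 0. Corank 2; j^3 = s^3 is a perfect cube, so E-series; the 4-jet and mu = 6 give E_6. The Hessian of g at 0 has rank 1. Corank 1: A-series; mu = 6 gives A_6. f is E_6 but g is A_6, hence not right-equivalent.

No.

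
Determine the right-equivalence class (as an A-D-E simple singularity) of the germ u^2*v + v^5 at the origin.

The Hessian of f at 0 has rank 0. Corank 2; j^3 = u^2*v has shape L^2 M (L != M), so D-series; mu = 6 gives D_6.

D_6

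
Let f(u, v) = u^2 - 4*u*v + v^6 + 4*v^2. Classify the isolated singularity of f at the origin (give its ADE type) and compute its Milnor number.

Type A_{5}, Milnor number mu = 5.

The Hessian of f at 0 has rank 1. Corank 1: A-series; mu = 5 gives A_5.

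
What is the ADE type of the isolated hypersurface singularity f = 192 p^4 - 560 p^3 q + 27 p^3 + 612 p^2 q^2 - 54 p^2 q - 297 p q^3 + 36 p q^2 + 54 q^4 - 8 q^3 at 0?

E_7

The Hessian of f at 0 is [[0, 0], [0, 0]] with rank 0, so corank 2. A Groebner basis of the Jacobian ideal J(f) in C{p,q} is {19683*p^2/16 - 6561*p*q/4 + q^4 - 27*q^3/16 + 2187*q^2/4, p^3 + 459*p^2/8 - 153*p*q/2 - 3*q^3/8 + 51*q^2/2, p^2*q + 891*p^2/16 - 297*p*q/4 - 25*q^3/48 + 99*q^2/4, 81*p^2/2 + p*q^2 - 54*p*q - 13*q^3/18 + 18*q^2}; counting standard monomials gives mu = 7. Corank 2; j^3 = (3*p - 2*q)^3 is a perfect cube, so E-series; the 4-jet and mu = 7 give E_7.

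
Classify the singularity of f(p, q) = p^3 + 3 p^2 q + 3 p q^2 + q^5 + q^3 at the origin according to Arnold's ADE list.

E8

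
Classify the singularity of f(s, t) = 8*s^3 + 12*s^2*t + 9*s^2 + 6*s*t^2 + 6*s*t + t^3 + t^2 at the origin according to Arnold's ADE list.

The Hessian of f at 0 is [[18, 6], [6, 2]] with rank 1, so corank 1. A Groebner basis of the Jacobian ideal J(f) in C{s,t} is {t^2, s + t/3}; counting standard monomials gives mu = 2. Corank 1: A-series; mu = 2 gives A_2.

A_2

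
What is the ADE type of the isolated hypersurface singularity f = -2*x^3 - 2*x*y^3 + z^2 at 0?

The Hessian of f at 0 has rank 1. Corank 2; j^3 = -2*x^3 is a perfect cube, so E-series; the 4-jet and mu = 7 give E_7.

E_{7}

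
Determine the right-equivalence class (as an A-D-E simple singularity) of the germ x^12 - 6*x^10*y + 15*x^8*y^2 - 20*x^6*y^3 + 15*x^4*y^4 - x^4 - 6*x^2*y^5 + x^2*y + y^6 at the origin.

D_7

The Hessian of f at 0 is [[0, 0], [0, 0]] with rank 0, so corank 2. A Groebner basis of the Jacobian ideal J(f) in C{x,y} is {x^2/6 + y^5, x^3, x*y}; counting standard monomials gives mu = 7. Corank 2; j^3 = x^2*y has shape L^2 M (L != M), so D-series; mu = 7 gives D_7.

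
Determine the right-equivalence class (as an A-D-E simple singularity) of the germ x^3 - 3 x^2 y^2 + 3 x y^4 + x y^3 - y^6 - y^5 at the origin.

The Hessian of f at 0 is [[0, 0], [0, 0]] with rank 0, so corank 2. A Groebner basis of the Jacobian ideal J(f) in C{x,y} is {-x^2 + y^4 - y^3/3, x^3, x^2*y + x^2/3 + y^3/9, -x^2 + x*y^2 - y^3/3}; counting standard monomials gives mu = 7. Corank 2; j^3 = x^3 is a perfect cube, so E-series; the 4-jet and mu = 7 give E_7.

E_{7}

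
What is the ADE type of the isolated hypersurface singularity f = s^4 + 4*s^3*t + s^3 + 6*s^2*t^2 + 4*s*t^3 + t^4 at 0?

The Hessian of f at 0 is [[0, 0], [0, 0]] with rank 0, so corank 2. A Groebner basis of the Jacobian ideal J(f) in C{s,t} is {t^4, s*t^2 + t^3/3, s^2}; counting standard monomials gives mu = 6. Corank 2; j^3 = s^3 is a perfect cube, so E-series; the 4-jet and mu = 6 give E_6.

E6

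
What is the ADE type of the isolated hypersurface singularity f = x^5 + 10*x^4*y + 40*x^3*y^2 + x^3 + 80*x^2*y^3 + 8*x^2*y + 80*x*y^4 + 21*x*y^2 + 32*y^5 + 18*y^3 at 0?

The Hessian of f at 0 has rank 0. Corank 2; j^3 = (x + 2*y)*(x + 3*y)^2 has shape L^2 M (L != M), so D-series; mu = 6 gives D_6.

D6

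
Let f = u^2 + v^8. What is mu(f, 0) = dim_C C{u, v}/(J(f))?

7

The Hessian of f at 0 is [[2, 0], [0, 0]] with rank 1, so corank 1. A Groebner basis of the Jacobian ideal J(f) in C{u,v} is {v^7, u}; counting standard monomials gives mu = 7. Corank 1: A-series; mu = 7 gives A_7.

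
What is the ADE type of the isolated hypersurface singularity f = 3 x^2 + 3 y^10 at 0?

The Hessian of f at 0 has rank 1. Corank 1: A-series; mu = 9 gives A_9.

A_9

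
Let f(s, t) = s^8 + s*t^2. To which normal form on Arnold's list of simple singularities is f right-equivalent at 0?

The Hessian of f at 0 has rank 0. Corank 2; j^3 = s*t^2 has shape L^2 M (L != M), so D-series; mu = 9 gives D_9.

D_{9}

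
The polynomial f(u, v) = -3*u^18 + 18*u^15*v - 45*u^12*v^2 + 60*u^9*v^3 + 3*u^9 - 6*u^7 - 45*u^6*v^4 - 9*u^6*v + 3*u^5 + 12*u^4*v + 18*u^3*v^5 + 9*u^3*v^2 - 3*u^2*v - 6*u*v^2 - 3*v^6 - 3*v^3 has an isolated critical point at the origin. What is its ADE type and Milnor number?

Type D_{7}, Milnor number mu = 7.

The Hessian of f at 0 has rank 0. Corank 2; j^3 = -3*v*(u + v)^2 has shape L^2 M (L != M), so D-series; mu = 7 gives D_7.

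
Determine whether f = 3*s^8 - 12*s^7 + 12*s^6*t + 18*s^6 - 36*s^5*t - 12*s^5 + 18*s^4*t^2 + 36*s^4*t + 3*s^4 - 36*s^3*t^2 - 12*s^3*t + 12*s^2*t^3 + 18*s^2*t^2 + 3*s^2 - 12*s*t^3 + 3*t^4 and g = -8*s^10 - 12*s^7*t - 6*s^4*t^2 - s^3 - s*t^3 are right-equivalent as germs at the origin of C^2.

The Hessian of f at 0 has rank 1. Corank 1: A-series; mu = 3 gives A_3. The Hessian of g at 0 has rank 0. Corank 2; j^3 = -s^3 is a perfect cube, so E-series; the 4-jet and mu = 7 give E_7. f is A_3 but g is E_7, hence not right-equivalent.

No.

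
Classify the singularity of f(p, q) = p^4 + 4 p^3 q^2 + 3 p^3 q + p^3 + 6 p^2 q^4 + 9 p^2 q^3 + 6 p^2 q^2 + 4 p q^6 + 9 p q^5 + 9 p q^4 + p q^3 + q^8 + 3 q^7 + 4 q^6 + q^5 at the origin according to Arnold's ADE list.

E_{7}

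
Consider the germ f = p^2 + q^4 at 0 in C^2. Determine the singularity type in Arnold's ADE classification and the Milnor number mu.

Type A_3, Milnor number mu = 3.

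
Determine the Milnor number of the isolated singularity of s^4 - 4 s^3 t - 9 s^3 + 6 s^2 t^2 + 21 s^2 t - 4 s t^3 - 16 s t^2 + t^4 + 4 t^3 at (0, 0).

The Hessian of f at 0 has rank 0. Corank 2; j^3 = -(s - t)*(3*s - 2*t)^2 has shape L^2 M (L != M), so D-series; mu = 5 gives D_5.

5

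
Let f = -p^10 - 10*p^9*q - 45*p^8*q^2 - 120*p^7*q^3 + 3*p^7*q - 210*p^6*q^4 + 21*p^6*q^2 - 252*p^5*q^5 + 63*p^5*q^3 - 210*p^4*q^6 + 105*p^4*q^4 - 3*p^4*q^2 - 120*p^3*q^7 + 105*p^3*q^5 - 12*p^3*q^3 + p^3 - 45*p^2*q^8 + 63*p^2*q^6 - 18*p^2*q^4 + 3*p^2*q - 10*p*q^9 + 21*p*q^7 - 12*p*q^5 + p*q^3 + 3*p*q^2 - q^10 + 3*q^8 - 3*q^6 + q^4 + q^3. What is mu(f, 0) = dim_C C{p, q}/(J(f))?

The Hessian of f at 0 is [[0, 0], [0, 0]] with rank 0, so corank 2. A Groebner basis of the Jacobian ideal J(f) in C{p,q} is {p^3 + 3*p^2*q + 6*p^2 + 12*p*q + 6*q^2, -3*p^2 + p*q^2 - 6*p*q - 3*q^2, 3*p^2 + 6*p*q + q^3 + 3*q^2}; counting standard monomials gives mu = 7. Corank 2; j^3 = (p + q)^3 is a perfect cube, so E-series; the 4-jet and mu = 7 give E_7.

7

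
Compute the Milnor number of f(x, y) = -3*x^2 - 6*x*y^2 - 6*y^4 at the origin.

3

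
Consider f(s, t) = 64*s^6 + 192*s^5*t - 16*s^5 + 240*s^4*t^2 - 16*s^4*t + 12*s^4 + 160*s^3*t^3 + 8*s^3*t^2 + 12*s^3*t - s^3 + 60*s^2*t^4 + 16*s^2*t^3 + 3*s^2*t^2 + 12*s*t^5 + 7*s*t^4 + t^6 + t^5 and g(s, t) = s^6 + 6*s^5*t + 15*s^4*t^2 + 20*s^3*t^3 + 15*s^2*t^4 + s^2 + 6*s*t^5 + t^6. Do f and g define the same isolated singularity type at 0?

No.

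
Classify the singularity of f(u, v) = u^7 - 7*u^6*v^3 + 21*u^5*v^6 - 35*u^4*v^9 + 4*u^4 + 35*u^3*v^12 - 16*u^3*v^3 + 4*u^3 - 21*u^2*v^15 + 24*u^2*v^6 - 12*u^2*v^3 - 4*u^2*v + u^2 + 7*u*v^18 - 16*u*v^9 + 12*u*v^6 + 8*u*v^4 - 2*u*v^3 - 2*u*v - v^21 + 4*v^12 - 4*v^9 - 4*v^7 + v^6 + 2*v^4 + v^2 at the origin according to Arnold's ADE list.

A_6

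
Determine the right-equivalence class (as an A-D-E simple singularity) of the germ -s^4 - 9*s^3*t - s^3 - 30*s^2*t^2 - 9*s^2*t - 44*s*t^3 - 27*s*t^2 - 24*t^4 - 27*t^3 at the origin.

E_7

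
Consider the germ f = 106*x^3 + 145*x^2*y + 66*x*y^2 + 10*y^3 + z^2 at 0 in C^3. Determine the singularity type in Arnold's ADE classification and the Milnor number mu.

Type D_4, Milnor number mu = 4.

The Hessian of f at 0 is [[0, 0, 0], [0, 0, 0], [0, 0, 2]] with rank 1, so corank 2. A Groebner basis of the Jacobian ideal J(f) in C{x,y,z} is {y^3, x^2 - 6*y^2/37, x*y + 15*y^2/37, z}; counting standard monomials gives mu = 4. Corank 2; j^3 = (2*x + y)*(53*x^2 + 46*x*y + 10*y^2) splits into three distinct lines over C (the quadratic factor has nonzero discriminant), so D_4.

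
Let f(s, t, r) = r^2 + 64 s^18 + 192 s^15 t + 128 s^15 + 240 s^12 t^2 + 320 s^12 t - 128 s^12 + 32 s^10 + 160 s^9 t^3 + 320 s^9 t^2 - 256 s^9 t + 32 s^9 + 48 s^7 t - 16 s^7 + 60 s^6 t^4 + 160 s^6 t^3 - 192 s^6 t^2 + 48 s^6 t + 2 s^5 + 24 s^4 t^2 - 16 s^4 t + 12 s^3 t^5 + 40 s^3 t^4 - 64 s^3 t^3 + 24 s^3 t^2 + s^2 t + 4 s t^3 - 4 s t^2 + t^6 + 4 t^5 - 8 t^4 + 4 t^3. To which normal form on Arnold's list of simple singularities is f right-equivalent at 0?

D7

The Hessian of f at 0 is [[0, 0, 0], [0, 0, 0], [0, 0, 2]] with rank 1, so corank 2. A Groebner basis of the Jacobian ideal J(f) in C{s,t,r} is {5*s^2/114 - 129*s*t/608 + t^4 - 67*t^3/912 + 227*t^2/912, s^3 + 48*s^2/19 - 735*s*t/76 - 271*t^3/38 + 351*t^2/38, s^2*t + 46*s^2/57 - 117*s*t/38 - 211*t^3/57 + 167*t^2/57, 11*s^2/57 + s*t^2 - 223*s*t/304 - 877*t^3/456 + 317*t^2/456, r}; counting standard monomials gives mu = 7. Corank 2; j^3 = t*(s - 2*t)^2 has shape L^2 M (L != M), so D-series; mu = 7 gives D_7.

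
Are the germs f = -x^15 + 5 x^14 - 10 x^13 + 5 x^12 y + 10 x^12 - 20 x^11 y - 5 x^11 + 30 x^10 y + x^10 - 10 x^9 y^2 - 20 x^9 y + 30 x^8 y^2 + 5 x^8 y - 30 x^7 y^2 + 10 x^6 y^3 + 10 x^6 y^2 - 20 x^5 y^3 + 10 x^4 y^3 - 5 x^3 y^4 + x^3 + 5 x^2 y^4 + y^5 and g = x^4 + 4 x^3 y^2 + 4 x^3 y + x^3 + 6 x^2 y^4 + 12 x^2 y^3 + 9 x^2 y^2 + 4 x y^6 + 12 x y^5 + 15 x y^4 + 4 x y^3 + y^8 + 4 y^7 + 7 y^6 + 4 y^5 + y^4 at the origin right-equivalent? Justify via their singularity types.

No.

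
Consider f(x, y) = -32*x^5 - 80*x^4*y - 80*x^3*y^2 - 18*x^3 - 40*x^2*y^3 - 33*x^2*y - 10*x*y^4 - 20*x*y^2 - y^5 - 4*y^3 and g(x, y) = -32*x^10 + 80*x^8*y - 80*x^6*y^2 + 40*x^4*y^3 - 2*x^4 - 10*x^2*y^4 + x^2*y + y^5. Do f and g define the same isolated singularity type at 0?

Yes.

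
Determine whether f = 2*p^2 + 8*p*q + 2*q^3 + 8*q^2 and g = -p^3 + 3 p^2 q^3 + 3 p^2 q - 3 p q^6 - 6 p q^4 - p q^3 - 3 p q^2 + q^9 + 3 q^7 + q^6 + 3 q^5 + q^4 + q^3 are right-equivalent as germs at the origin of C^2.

The Hessian of f at 0 has rank 1. Corank 1: A-series; mu = 2 gives A_2. The Hessian of g at 0 has rank 0. Corank 2; j^3 = -(p - q)^3 is a perfect cube, so E-series; the 4-jet and mu = 7 give E_7. f is A_2 but g is E_7, hence not right-equivalent.

No.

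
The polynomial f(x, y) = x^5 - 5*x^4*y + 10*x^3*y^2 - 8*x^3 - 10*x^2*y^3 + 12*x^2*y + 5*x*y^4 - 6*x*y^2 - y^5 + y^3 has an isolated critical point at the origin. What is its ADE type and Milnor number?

Type E_{8}, Milnor number mu = 8.

The Hessian of f at 0 is [[0, 0], [0, 0]] with rank 0, so corank 2. A Groebner basis of the Jacobian ideal J(f) in C{x,y} is {y^5, x*y^3 - 5*y^4/8, x^2 - x*y + y^2/4}; counting standard monomials gives mu = 8. Corank 2; j^3 = -(2*x - y)^3 is a perfect cube, so E-series; the 5-jet and mu = 8 give E_8.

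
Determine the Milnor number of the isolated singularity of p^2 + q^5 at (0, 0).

4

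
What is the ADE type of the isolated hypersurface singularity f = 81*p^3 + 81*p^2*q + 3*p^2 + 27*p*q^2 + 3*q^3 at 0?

A_2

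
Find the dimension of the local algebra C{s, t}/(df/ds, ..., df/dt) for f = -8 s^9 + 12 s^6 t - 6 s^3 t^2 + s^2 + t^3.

2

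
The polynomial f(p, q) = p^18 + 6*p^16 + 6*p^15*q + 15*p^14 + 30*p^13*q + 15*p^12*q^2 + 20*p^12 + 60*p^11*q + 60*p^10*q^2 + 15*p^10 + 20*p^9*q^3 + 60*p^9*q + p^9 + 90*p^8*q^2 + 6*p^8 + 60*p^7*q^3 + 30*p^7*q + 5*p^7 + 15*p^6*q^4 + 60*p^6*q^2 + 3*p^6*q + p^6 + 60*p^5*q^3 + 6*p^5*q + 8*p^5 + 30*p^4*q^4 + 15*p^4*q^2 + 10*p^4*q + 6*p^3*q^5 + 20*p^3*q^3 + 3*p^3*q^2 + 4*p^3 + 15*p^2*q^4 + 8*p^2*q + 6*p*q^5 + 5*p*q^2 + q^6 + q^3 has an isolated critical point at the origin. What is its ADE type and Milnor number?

The Hessian of f at 0 is [[0, 0], [0, 0]] with rank 0, so corank 2. A Groebner basis of the Jacobian ideal J(f) in C{p,q} is {-32*p^2 - 48*p*q + q^4 - 16*q^2, p^3 + p^2 + p*q + q^3/8 + q^2/4, p^2*q - 4*p^2/3 - 4*p*q/3 - q^3/4 - q^2/3, 4*p^2/3 + p*q^2 + 4*p*q/3 + q^3/2 + q^2/3}; counting standard monomials gives mu = 7. Corank 2; j^3 = (p + q)*(2*p + q)^2 has shape L^2 M (L != M), so D-series; mu = 7 gives D_7.

Type D7, Milnor number mu = 7.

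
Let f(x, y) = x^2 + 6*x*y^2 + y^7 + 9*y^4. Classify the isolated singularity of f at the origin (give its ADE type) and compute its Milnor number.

The Hessian of f at 0 has rank 1. Corank 1: A-series; mu = 6 gives A_6.

Type A6, Milnor number mu = 6.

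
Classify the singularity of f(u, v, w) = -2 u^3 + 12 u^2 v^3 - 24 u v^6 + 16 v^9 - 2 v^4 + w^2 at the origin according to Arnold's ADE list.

The Hessian of f at 0 has rank 1. Corank 2; j^3 = -2*u^3 is a perfect cube, so E-series; the 4-jet and mu = 6 give E_6.

E6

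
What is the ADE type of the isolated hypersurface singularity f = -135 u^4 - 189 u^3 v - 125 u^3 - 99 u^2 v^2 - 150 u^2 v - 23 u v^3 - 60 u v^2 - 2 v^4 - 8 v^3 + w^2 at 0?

The Hessian of f at 0 has rank 1. Corank 2; j^3 = -(5*u + 2*v)^3 is a perfect cube, so E-series; the 4-jet and mu = 7 give E_7.

E_7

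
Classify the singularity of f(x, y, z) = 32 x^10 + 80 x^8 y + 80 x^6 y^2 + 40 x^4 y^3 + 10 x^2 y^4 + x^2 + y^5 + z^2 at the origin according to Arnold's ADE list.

The Hessian of f at 0 has rank 2. Corank 1: A-series; mu = 4 gives A_4.

A_4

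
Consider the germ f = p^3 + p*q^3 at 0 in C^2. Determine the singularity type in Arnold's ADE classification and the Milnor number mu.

The Hessian of f at 0 is [[0, 0], [0, 0]] with rank 0, so corank 2. A Groebner basis of the Jacobian ideal J(f) in C{p,q} is {p^3, p*q^2, 3*p^2 + q^3}; counting standard monomials gives mu = 7. Corank 2; j^3 = p^3 is a perfect cube, so E-series; the 4-jet and mu = 7 give E_7.

Type E7, Milnor number mu = 7.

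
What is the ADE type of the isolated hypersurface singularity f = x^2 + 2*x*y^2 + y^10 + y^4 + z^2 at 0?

The Hessian of f at 0 has rank 2. Corank 1: A-series; mu = 9 gives A_9.

A9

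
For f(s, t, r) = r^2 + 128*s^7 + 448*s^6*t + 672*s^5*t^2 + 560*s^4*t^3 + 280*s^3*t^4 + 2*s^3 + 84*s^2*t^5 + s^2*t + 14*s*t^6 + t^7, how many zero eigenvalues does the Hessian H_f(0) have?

2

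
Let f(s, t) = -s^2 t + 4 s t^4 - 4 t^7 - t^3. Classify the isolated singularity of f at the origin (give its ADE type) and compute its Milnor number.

Type D4, Milnor number mu = 4.

The Hessian of f at 0 has rank 0. Corank 2; j^3 = -t*(s^2 + t^2) splits into three distinct lines over C (the quadratic factor has nonzero discriminant), so D_4.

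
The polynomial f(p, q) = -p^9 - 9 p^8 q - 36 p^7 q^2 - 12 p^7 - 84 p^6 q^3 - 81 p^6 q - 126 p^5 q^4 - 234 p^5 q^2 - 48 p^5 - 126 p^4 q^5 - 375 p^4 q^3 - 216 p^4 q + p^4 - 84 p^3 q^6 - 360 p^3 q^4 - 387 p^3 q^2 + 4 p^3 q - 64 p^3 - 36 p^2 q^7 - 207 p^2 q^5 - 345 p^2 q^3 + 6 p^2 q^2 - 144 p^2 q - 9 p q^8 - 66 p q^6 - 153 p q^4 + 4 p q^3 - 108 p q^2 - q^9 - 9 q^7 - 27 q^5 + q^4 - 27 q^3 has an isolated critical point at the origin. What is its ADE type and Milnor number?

Type E_6, Milnor number mu = 6.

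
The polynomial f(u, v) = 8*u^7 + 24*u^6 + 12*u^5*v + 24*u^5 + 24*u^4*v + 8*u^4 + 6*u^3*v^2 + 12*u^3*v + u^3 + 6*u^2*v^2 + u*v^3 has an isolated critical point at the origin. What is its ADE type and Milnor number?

The Hessian of f at 0 has rank 0. Corank 2; j^3 = u^3 is a perfect cube, so E-series; the 4-jet and mu = 7 give E_7.

Type E_7, Milnor number mu = 7.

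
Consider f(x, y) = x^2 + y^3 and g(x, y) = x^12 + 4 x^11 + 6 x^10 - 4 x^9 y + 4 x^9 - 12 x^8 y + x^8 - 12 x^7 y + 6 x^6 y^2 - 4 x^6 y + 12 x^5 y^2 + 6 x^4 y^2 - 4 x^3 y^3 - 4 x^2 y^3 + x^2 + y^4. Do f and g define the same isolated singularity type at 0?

No.

The Hessian of f at 0 is [[2, 0], [0, 0]] with rank 1, so corank 1. A Groebner basis of the Jacobian ideal J(f) in C{x,y} is {y^2, x}; counting standard monomials gives mu = 2. Corank 1: A-series; mu = 2 gives A_2. The Hessian of g at 0 is [[2, 0], [0, 0]] with rank 1, so corank 1. A Groebner basis of the Jacobian ideal J(g) in C{x,y} is {y^3, x}; counting standard monomials gives mu = 3. Corank 1: A-series; mu = 3 gives A_3. f is A_2 but g is A_3, hence not right-equivalent.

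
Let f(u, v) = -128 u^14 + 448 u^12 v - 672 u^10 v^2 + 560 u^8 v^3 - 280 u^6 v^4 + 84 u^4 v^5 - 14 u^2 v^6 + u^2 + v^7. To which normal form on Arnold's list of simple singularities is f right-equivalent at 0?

The Hessian of f at 0 is [[2, 0], [0, 0]] with rank 1, so corank 1. A Groebner basis of the Jacobian ideal J(f) in C{u,v} is {v^6, u}; counting standard monomials gives mu = 6. Corank 1: A-series; mu = 6 gives A_6.

A6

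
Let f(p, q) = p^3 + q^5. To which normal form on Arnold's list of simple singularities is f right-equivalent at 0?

E_{8}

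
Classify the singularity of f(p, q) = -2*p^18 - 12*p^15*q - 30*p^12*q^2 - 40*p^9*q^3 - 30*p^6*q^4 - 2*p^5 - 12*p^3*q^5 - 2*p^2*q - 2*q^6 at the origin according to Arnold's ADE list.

The Hessian of f at 0 has rank 0. Corank 2; j^3 = -2*p^2*q has shape L^2 M (L != M), so D-series; mu = 7 gives D_7.

D7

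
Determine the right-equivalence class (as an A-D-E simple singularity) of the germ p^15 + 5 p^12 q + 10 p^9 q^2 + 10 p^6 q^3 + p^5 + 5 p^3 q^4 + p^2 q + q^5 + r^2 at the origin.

D6

The Hessian of f at 0 has rank 1. Corank 2; j^3 = p^2*q has shape L^2 M (L != M), so D-series; mu = 6 gives D_6.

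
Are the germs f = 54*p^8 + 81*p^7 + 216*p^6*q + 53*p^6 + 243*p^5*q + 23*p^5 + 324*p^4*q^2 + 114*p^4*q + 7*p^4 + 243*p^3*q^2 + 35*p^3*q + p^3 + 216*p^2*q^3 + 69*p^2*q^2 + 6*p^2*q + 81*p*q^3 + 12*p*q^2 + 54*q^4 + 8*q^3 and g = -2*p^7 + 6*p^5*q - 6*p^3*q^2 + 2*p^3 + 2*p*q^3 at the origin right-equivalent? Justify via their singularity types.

Yes.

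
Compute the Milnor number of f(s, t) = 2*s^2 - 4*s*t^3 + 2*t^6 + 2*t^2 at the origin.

The Hessian of f at 0 has rank 2. Corank 0: nondegenerate Morse point, so A_1.

1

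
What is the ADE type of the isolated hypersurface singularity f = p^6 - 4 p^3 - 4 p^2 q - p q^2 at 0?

D_7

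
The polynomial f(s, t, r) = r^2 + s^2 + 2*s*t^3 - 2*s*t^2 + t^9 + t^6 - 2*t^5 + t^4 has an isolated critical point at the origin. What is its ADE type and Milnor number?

Type A_8, Milnor number mu = 8.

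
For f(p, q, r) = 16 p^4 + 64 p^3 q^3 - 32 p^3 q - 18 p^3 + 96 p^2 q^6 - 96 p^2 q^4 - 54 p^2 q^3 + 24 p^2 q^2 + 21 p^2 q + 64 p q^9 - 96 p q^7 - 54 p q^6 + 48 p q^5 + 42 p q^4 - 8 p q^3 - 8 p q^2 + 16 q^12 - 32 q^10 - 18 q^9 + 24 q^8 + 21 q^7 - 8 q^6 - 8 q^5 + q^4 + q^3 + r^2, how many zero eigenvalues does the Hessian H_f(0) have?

2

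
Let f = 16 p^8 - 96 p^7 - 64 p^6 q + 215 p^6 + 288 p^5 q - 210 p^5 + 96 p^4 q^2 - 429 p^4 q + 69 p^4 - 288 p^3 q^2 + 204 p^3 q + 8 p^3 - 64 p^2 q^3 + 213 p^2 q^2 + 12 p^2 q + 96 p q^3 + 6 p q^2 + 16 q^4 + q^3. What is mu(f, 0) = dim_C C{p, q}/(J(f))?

The Hessian of f at 0 has rank 0. Corank 2; j^3 = (2*p + q)^3 is a perfect cube, so E-series; the 4-jet and mu = 6 give E_6.

6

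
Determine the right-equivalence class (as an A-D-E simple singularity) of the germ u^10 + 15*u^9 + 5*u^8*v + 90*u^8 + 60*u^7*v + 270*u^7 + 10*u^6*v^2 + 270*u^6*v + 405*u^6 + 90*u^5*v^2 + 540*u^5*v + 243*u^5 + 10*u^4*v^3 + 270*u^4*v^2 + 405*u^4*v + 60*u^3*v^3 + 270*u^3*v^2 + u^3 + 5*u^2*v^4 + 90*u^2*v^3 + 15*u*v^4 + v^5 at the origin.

E_{8}

The Hessian of f at 0 has rank 0. Corank 2; j^3 = u^3 is a perfect cube, so E-series; the 5-jet and mu = 8 give E_8.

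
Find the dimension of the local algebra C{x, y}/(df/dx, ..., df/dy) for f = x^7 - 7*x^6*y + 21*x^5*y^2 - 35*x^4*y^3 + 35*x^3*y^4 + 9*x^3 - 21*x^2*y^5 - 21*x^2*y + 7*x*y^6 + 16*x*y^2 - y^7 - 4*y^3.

8

The Hessian of f at 0 has rank 0. Corank 2; j^3 = (x - y)*(3*x - 2*y)^2 has shape L^2 M (L != M), so D-series; mu = 8 gives D_8.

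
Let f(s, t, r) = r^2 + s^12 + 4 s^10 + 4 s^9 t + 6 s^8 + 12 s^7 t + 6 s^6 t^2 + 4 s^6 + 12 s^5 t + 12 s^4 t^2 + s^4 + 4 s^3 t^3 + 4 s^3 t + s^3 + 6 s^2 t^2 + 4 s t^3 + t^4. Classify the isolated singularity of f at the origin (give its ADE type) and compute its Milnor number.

The Hessian of f at 0 has rank 1. Corank 2; j^3 = s^3 is a perfect cube, so E-series; the 4-jet and mu = 6 give E_6.

Type E6, Milnor number mu = 6.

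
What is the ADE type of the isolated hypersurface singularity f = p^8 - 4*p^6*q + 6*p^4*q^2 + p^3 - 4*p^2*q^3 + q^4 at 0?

E6

The Hessian of f at 0 has rank 0. Corank 2; j^3 = p^3 is a perfect cube, so E-series; the 4-jet and mu = 6 give E_6.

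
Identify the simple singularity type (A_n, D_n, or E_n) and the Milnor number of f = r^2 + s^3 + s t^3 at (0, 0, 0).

The Hessian of f at 0 has rank 1. Corank 2; j^3 = s^3 is a perfect cube, so E-series; the 4-jet and mu = 7 give E_7.

Type E_7, Milnor number mu = 7.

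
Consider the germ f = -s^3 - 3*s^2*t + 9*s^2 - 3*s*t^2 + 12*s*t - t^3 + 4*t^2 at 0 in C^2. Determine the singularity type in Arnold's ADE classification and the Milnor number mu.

Type A_2, Milnor number mu = 2.

The Hessian of f at 0 is [[18, 12], [12, 8]] with rank 1, so corank 1. A Groebner basis of the Jacobian ideal J(f) in C{s,t} is {t^2, s + 2*t/3}; counting standard monomials gives mu = 2. Corank 1: A-series; mu = 2 gives A_2.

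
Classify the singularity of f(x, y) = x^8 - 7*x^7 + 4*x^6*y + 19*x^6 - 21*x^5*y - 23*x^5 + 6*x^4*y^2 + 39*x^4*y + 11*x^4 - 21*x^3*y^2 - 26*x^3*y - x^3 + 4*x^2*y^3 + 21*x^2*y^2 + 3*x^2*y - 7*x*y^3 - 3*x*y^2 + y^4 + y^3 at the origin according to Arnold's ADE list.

E7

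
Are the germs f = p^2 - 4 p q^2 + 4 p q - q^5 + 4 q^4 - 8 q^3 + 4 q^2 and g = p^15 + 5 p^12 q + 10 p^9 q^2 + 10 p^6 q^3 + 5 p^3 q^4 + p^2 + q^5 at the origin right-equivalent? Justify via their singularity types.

Yes.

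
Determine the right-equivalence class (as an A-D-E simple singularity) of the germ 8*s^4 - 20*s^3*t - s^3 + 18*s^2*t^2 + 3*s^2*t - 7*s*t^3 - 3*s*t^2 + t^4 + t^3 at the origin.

The Hessian of f at 0 has rank 0. Corank 2; j^3 = -(s - t)^3 is a perfect cube, so E-series; the 4-jet and mu = 7 give E_7.

E_7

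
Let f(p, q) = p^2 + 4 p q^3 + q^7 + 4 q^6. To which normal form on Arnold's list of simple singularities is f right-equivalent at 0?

A6

The Hessian of f at 0 has rank 1. Corank 1: A-series; mu = 6 gives A_6.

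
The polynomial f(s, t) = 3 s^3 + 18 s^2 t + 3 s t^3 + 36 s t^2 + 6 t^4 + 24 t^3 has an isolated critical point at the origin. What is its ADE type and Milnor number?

The Hessian of f at 0 is [[0, 0], [0, 0]] with rank 0, so corank 2. A Groebner basis of the Jacobian ideal J(f) in C{s,t} is {s^3 + 6*s^2*t + 48*s^2 + 192*s*t + 192*t^2, -6*s^2 + s*t^2 - 24*s*t - 24*t^2, 3*s^2 + 12*s*t + t^3 + 12*t^2}; counting standard monomials gives mu = 7. Corank 2; j^3 = 3*(s + 2*t)^3 is a perfect cube, so E-series; the 4-jet and mu = 7 give E_7.

Type E_{7}, Milnor number mu = 7.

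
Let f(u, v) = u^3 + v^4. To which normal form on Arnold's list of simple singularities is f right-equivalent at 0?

E_{6}

The Hessian of f at 0 is [[0, 0], [0, 0]] with rank 0, so corank 2. A Groebner basis of the Jacobian ideal J(f) in C{u,v} is {v^3, u^2}; counting standard monomials gives mu = 6. Corank 2; j^3 = u^3 is a perfect cube, so E-series; the 4-jet and mu = 6 give E_6.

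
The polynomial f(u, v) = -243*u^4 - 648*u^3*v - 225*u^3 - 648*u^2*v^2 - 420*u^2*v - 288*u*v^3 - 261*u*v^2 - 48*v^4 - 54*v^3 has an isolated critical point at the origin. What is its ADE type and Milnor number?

Type D_5, Milnor number mu = 5.

The Hessian of f at 0 is [[0, 0], [0, 0]] with rank 0, so corank 2. A Groebner basis of the Jacobian ideal J(f) in C{u,v} is {u*v^2 + 125*u*v/4 + 75*v^2/4, -625*u*v/12 + v^3 - 125*v^2/4, u^2 + 19*u*v/15 + 2*v^2/5}; counting standard monomials gives mu = 5. Corank 2; j^3 = -3*(3*u + 2*v)*(5*u + 3*v)^2 has shape L^2 M (L != M), so D-series; mu = 5 gives D_5.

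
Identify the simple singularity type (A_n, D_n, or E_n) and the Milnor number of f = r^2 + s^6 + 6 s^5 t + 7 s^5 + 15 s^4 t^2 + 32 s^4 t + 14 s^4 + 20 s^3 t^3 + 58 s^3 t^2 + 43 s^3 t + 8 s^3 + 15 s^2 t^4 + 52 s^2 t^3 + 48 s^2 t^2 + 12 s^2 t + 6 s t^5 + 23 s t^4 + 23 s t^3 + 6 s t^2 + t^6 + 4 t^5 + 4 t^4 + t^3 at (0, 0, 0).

Type E7, Milnor number mu = 7.

The Hessian of f at 0 has rank 1. Corank 2; j^3 = (2*s + t)^3 is a perfect cube, so E-series; the 4-jet and mu = 7 give E_7.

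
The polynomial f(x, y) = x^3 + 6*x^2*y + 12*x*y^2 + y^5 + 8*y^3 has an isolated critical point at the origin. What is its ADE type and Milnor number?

Type E_8, Milnor number mu = 8.

The Hessian of f at 0 is [[0, 0], [0, 0]] with rank 0, so corank 2. A Groebner basis of the Jacobian ideal J(f) in C{x,y} is {y^4, x^2 + 4*x*y + 4*y^2}; counting standard monomials gives mu = 8. Corank 2; j^3 = (x + 2*y)^3 is a perfect cube, so E-series; the 5-jet and mu = 8 give E_8.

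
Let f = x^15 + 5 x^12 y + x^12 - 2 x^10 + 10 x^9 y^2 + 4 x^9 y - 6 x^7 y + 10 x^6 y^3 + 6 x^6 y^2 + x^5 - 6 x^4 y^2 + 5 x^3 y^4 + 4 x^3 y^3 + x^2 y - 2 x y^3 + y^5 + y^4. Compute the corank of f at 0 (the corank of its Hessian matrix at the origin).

2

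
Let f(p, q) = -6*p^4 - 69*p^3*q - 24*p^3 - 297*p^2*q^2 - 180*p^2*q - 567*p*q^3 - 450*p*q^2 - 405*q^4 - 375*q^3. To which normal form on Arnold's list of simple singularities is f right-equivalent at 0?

The Hessian of f at 0 is [[0, 0], [0, 0]] with rank 0, so corank 2. A Groebner basis of the Jacobian ideal J(f) in C{p,q} is {768*p^2 + 3840*p*q + q^4 + 8*q^3 + 4800*q^2, p^3 + 660*p^2 + 3300*p*q + 45*q^3/2 + 4125*q^2, p^2*q - 168*p^2 - 840*p*q - 8*q^3 - 1050*q^2, 32*p^2 + p*q^2 + 160*p*q + 17*q^3/6 + 200*q^2}; counting standard monomials gives mu = 7. Corank 2; j^3 = -3*(2*p + 5*q)^3 is a perfect cube, so E-series; the 4-jet and mu = 7 give E_7.

E_7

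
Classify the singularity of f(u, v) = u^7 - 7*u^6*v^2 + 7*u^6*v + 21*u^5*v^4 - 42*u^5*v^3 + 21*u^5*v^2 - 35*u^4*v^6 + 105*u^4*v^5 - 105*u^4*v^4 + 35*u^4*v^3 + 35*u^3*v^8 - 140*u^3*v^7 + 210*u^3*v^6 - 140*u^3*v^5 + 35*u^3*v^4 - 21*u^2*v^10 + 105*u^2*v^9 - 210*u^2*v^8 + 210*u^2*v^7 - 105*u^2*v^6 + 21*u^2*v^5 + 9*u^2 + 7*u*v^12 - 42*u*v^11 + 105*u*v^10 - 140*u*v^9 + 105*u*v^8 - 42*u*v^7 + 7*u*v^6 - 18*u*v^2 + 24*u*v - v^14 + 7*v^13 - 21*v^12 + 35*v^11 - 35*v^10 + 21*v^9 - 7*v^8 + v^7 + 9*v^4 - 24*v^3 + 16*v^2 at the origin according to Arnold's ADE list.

A6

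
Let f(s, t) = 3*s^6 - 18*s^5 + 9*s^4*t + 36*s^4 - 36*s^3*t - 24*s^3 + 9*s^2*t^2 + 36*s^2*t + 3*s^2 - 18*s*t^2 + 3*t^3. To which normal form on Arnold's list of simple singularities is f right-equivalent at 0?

A2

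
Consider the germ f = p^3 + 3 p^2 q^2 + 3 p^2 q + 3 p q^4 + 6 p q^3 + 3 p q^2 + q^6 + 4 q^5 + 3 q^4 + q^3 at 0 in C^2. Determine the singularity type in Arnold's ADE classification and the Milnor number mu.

Type E_{8}, Milnor number mu = 8.

The Hessian of f at 0 is [[0, 0], [0, 0]] with rank 0, so corank 2. A Groebner basis of the Jacobian ideal J(f) in C{p,q} is {q^4, p^3 + 3*p^2*q - 3*p^2/2 - 3*p*q - 2*q^3 - 3*q^2/2, p^2/2 + p*q^2 + p*q + q^3 + q^2/2}; counting standard monomials gives mu = 8. Corank 2; j^3 = (p + q)^3 is a perfect cube, so E-series; the 5-jet and mu = 8 give E_8.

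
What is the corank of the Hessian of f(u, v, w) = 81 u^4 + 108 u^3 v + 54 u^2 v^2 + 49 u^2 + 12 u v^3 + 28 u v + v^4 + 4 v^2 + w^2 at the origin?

The Hessian at 0 is [[98, 28, 0], [28, 8, 0], [0, 0, 2]] of rank 2; hence corank 1.

1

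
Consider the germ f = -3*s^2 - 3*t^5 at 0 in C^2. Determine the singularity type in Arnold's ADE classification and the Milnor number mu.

The Hessian of f at 0 has rank 1. Corank 1: A-series; mu = 4 gives A_4.

Type A_4, Milnor number mu = 4.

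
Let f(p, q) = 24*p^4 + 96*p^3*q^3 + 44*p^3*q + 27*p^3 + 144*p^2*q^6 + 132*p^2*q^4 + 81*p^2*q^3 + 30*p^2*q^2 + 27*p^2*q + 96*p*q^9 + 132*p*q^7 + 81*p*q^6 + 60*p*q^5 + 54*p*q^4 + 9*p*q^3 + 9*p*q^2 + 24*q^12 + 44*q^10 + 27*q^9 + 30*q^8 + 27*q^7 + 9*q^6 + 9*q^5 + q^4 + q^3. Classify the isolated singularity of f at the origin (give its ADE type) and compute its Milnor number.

Type E_7, Milnor number mu = 7.

The Hessian of f at 0 is [[0, 0], [0, 0]] with rank 0, so corank 2. A Groebner basis of the Jacobian ideal J(f) in C{p,q} is {19683*p^2/4 + 6561*p*q/2 + q^4 + 27*q^3/4 + 2187*q^2/4, p^3 + 135*p^2/4 + 45*p*q/2 + q^3/12 + 15*q^2/4, p^2*q - 243*p^2/4 - 81*p*q/2 - 7*q^3/36 - 27*q^2/4, 81*p^2 + p*q^2 + 54*p*q + 4*q^3/9 + 9*q^2}; counting standard monomials gives mu = 7. Corank 2; j^3 = (3*p + q)^3 is a perfect cube, so E-series; the 4-jet and mu = 7 give E_7.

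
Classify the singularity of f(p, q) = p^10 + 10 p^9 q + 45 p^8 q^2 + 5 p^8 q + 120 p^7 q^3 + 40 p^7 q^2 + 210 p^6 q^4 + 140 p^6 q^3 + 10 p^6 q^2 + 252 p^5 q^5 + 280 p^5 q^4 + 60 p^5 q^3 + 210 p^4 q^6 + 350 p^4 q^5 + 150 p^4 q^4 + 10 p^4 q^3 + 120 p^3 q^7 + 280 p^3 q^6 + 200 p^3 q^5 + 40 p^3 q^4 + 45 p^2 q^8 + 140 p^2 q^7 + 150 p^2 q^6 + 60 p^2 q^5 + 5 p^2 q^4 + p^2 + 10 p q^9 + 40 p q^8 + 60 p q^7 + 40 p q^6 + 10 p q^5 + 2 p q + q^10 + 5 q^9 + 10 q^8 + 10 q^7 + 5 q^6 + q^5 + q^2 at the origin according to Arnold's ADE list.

A_4

The Hessian of f at 0 has rank 1. Corank 1: A-series; mu = 4 gives A_4.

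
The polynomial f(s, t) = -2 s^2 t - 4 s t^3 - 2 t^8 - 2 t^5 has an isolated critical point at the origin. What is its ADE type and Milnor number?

Type D_9, Milnor number mu = 9.

The Hessian of f at 0 is [[0, 0], [0, 0]] with rank 0, so corank 2. A Groebner basis of the Jacobian ideal J(f) in C{s,t} is {s^4, s^3*t - s^2/8 - s*t^2/8, s^3 + s^2*t^2, s*t + t^3}; counting standard monomials gives mu = 9. Corank 2; j^3 = -2*s^2*t has shape L^2 M (L != M), so D-series; mu = 9 gives D_9.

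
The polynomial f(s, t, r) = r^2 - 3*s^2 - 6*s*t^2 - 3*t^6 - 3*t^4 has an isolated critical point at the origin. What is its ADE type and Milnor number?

The Hessian of f at 0 is [[-6, 0, 0], [0, 0, 0], [0, 0, 2]] with rank 2, so corank 1. A Groebner basis of the Jacobian ideal J(f) in C{s,t,r} is {s^3, s^2*t, s + t^2, r}; counting standard monomials gives mu = 5. Corank 1: A-series; mu = 5 gives A_5.

Type A_{5}, Milnor number mu = 5.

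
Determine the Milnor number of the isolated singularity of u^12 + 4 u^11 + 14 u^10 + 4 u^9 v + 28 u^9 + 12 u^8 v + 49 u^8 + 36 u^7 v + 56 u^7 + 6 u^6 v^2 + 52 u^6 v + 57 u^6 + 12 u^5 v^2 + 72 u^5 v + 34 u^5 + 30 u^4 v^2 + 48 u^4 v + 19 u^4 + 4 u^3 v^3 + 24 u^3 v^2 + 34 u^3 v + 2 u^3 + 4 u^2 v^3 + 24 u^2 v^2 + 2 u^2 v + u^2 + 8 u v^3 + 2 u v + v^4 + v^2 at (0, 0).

3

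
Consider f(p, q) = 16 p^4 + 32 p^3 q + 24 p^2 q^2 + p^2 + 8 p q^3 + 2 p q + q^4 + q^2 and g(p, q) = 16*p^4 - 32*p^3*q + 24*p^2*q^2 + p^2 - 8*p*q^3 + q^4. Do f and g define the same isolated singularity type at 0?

The Hessian of f at 0 has rank 1. Corank 1: A-series; mu = 3 gives A_3. The Hessian of g at 0 has rank 1. Corank 1: A-series; mu = 3 gives A_3. Both have type A_3, hence right-equivalent.

Yes.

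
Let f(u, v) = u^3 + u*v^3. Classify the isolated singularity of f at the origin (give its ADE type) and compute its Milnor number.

The Hessian of f at 0 has rank 0. Corank 2; j^3 = u^3 is a perfect cube, so E-series; the 4-jet and mu = 7 give E_7.

Type E_{7}, Milnor number mu = 7.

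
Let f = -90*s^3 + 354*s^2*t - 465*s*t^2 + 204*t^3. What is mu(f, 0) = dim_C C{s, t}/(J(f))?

The Hessian of f at 0 is [[0, 0], [0, 0]] with rank 0, so corank 2. A Groebner basis of the Jacobian ideal J(f) in C{s,t} is {t^3, s^2 - 47*t^2/26, s*t - 35*t^2/26}; counting standard monomials gives mu = 4. Corank 2; j^3 = -3*(3*s - 4*t)*(10*s^2 - 26*s*t + 17*t^2) splits into three distinct lines over C (the quadratic factor has nonzero discriminant), so D_4.

4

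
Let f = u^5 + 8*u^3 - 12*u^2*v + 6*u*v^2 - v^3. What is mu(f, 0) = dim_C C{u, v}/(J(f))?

8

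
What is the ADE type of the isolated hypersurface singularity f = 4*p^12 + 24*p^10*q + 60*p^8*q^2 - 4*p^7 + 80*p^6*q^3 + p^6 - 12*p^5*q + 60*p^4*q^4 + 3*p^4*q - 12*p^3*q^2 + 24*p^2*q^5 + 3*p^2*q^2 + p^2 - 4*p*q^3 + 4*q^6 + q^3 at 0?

A2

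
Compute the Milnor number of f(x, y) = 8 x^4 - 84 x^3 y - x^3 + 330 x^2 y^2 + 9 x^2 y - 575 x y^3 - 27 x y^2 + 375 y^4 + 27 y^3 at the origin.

7

The Hessian of f at 0 is [[0, 0], [0, 0]] with rank 0, so corank 2. A Groebner basis of the Jacobian ideal J(f) in C{x,y} is {3*x^2/4 - 9*x*y/2 + y^4 - y^3/4 + 27*y^2/4, x^3 - 99*x^2/4 + 297*x*y/2 - 75*y^3/4 - 891*y^2/4, x^2*y - 23*x^2/4 + 69*x*y/2 - 85*y^3/12 - 207*y^2/4, -x^2 + x*y^2 + 6*x*y - 8*y^3/3 - 9*y^2}; counting standard monomials gives mu = 7. Corank 2; j^3 = -(x - 3*y)^3 is a perfect cube, so E-series; the 4-jet and mu = 7 give E_7.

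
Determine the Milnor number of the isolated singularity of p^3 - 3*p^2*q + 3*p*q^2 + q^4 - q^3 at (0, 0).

The Hessian of f at 0 has rank 0. Corank 2; j^3 = (p - q)^3 is a perfect cube, so E-series; the 4-jet and mu = 6 give E_6.

6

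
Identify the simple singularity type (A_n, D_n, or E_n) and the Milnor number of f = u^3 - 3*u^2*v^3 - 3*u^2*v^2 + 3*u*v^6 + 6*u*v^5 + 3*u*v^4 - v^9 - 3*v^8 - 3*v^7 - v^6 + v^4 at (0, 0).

Type E_{6}, Milnor number mu = 6.

The Hessian of f at 0 has rank 0. Corank 2; j^3 = u^3 is a perfect cube, so E-series; the 4-jet and mu = 6 give E_6.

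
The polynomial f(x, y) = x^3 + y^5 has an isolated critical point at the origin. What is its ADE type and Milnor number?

Type E_{8}, Milnor number mu = 8.

The Hessian of f at 0 has rank 0. Corank 2; j^3 = x^3 is a perfect cube, so E-series; the 5-jet and mu = 8 give E_8.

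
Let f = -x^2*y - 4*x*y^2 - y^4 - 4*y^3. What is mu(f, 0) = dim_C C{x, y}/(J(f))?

5

The Hessian of f at 0 is [[0, 0], [0, 0]] with rank 0, so corank 2. A Groebner basis of the Jacobian ideal J(f) in C{x,y} is {x^3 - 2*x^2 + 8*y^2, x^2/4 + y^3 - y^2, x*y + 2*y^2}; counting standard monomials gives mu = 5. Corank 2; j^3 = -y*(x + 2*y)^2 has shape L^2 M (L != M), so D-series; mu = 5 gives D_5.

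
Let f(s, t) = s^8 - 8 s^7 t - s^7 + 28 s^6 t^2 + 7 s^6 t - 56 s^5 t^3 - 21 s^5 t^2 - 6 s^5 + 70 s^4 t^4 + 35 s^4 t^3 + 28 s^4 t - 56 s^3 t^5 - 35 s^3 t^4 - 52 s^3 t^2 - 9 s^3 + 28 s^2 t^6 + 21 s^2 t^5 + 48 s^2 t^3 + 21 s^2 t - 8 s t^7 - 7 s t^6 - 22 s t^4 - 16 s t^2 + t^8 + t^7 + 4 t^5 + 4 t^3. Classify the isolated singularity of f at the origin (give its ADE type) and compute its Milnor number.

Type D_{9}, Milnor number mu = 9.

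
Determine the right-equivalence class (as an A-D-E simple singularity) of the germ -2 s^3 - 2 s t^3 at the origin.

The Hessian of f at 0 has rank 0. Corank 2; j^3 = -2*s^3 is a perfect cube, so E-series; the 4-jet and mu = 7 give E_7.

E_{7}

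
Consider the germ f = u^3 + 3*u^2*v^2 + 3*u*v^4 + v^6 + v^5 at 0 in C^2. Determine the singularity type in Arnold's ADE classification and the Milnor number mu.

Type E8, Milnor number mu = 8.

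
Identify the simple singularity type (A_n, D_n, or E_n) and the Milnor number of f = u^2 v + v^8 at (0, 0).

Type D_{9}, Milnor number mu = 9.

The Hessian of f at 0 has rank 0. Corank 2; j^3 = u^2*v has shape L^2 M (L != M), so D-series; mu = 9 gives D_9.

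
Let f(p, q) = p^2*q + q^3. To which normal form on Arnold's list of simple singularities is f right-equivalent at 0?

D_4

The Hessian of f at 0 is [[0, 0], [0, 0]] with rank 0, so corank 2. A Groebner basis of the Jacobian ideal J(f) in C{p,q} is {q^3, p^2 + 3*q^2, p*q}; counting standard monomials gives mu = 4. Corank 2; j^3 = q*(p^2 + q^2) splits into three distinct lines over C (the quadratic factor has nonzero discriminant), so D_4.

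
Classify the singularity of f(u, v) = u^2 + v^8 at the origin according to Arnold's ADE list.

A7

The Hessian of f at 0 has rank 1. Corank 1: A-series; mu = 7 gives A_7.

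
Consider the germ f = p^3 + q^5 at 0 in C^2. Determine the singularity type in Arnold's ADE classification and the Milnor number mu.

Type E_{8}, Milnor number mu = 8.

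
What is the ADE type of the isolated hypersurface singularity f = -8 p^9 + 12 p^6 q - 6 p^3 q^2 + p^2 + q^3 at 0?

The Hessian of f at 0 has rank 1. Corank 1: A-series; mu = 2 gives A_2.

A_2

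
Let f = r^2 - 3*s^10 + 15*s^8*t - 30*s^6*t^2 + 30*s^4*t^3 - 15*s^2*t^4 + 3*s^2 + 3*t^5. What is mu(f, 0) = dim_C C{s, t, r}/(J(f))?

4

The Hessian of f at 0 has rank 2. Corank 1: A-series; mu = 4 gives A_4.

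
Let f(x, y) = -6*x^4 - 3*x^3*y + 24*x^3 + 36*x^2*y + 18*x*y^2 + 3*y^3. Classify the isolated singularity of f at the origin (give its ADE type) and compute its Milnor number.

Type E7, Milnor number mu = 7.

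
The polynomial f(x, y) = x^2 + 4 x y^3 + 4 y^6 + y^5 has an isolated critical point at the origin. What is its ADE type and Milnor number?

Type A_4, Milnor number mu = 4.

The Hessian of f at 0 has rank 1. Corank 1: A-series; mu = 4 gives A_4.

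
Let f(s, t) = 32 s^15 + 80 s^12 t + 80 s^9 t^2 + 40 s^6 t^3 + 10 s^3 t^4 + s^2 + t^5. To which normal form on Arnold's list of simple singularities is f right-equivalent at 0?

A_4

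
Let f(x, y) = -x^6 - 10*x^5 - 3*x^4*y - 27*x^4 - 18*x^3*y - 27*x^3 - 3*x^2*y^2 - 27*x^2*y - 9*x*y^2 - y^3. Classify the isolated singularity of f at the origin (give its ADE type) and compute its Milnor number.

The Hessian of f at 0 has rank 0. Corank 2; j^3 = -(3*x + y)^3 is a perfect cube, so E-series; the 5-jet and mu = 8 give E_8.

Type E_{8}, Milnor number mu = 8.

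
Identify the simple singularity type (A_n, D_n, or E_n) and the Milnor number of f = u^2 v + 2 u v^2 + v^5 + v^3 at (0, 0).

Type D_6, Milnor number mu = 6.

The Hessian of f at 0 is [[0, 0], [0, 0]] with rank 0, so corank 2. A Groebner basis of the Jacobian ideal J(f) in C{u,v} is {u^2/5 + v^4 - v^2/5, u^3 + v^3, u*v + v^2}; counting standard monomials gives mu = 6. Corank 2; j^3 = v*(u + v)^2 has shape L^2 M (L != M), so D-series; mu = 6 gives D_6.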